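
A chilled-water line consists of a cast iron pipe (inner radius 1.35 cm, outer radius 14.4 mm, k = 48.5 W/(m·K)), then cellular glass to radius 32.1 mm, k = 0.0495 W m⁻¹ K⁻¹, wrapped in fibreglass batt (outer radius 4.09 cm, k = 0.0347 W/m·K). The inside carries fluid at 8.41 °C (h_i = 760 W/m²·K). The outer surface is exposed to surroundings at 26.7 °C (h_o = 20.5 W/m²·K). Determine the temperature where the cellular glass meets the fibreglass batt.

Series thermal resistances, inner to outer:
  R'_conv,in = 1/(2πr h) = 1/(2π·0.0135·760) = 0.01551 m·K/W
  R'_cast iron = ln(0.0144/0.0135)/(2πk) = 0.06454/(2π·48.5) = 2.118×10^-4 m·K/W
  R'_cellular glass = ln(0.0321/0.0144)/(2πk) = 0.8016/(2π·0.0495) = 2.577 m·K/W
  R'_fibreglass batt = ln(0.0409/0.0321)/(2πk) = 0.2423/(2π·0.0347) = 1.111 m·K/W
  R'_conv,out = 1/(2πr h) = 1/(2π·0.0409·20.5) = 0.1898 m·K/W
ΣR = 0.01551 + 2.118×10^-4 + 2.577 + 1.111 + 0.1898 = 3.894 m·K/W
Q' = ΔT/ΣR = (8.41 °C − 26.7 °C)/3.894 = -4.697 W/m
From the inner boundary to the cellular glass/fibreglass batt interface, ΣR_partial = 2.593 m·K/W.
T_interface = T_in − Q'·ΣR_partial = 8.41 °C − (-4.697)(2.593) = 20.6 °C

T = 20.6 °C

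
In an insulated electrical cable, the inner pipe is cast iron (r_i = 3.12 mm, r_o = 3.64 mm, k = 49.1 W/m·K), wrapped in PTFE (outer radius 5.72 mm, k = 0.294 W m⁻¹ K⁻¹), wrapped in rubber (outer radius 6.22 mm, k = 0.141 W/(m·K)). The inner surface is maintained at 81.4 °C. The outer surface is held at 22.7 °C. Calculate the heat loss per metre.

Series thermal resistances, inner to outer:
  R'_cast iron = ln(0.00364/0.00312)/(2πk) = 0.1542/(2π·49.1) = 4.997×10^-4 m·K/W
  R'_PTFE = ln(0.00572/0.00364)/(2πk) = 0.4520/(2π·0.294) = 0.2447 m·K/W
  R'_rubber = ln(0.00622/0.00572)/(2πk) = 0.08380/(2π·0.141) = 0.09459 m·K/W
ΣR = 4.997×10^-4 + 0.2447 + 0.09459 = 0.3398 m·K/W
Q' = ΔT/ΣR = (81.4 °C − 22.7 °C)/0.3398 = 173 W/m

Q' = 173 W/m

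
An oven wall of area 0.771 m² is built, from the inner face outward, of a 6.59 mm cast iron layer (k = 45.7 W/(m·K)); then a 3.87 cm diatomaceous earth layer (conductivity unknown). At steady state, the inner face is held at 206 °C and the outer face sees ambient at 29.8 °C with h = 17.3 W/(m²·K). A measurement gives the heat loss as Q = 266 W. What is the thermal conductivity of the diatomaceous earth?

k = 0.0855 W/m·K

ΣR = ΔT/Q = |206 − 29.8|/266 = 0.6624 K/W
Known resistances:
  R_cast iron = L/(kA) = 0.00659/(45.7·0.771) = 1.870×10^-4 K/W
  R_conv,out = 1/(hA) = 1/(17.3·0.771) = 0.07497 K/W
R_diatomaceous earth = ΣR − ΣR_known = 0.6624 − 0.07516 = 0.5872 K/W
L/(kA) = 0.5872 ⇒ k = 0.0387/(0.5872·0.771) = 0.0855 W/m·K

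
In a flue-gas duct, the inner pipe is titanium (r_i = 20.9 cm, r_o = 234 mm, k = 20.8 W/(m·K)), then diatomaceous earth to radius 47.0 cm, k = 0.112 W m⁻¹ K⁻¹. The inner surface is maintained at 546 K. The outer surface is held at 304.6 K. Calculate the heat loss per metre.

Q' = 243 W/m

Series thermal resistances, inner to outer:
  R'_titanium = ln(0.234/0.209)/(2πk) = 0.1130/(2π·20.8) = 8.645×10^-4 m·K/W
  R'_diatomaceous earth = ln(0.470/0.234)/(2πk) = 0.6974/(2π·0.112) = 0.9910 m·K/W
ΣR = 8.645×10^-4 + 0.9910 = 0.9919 m·K/W
Q' = ΔT/ΣR = (546 K − 304.6 K)/0.9919 = 243 W/m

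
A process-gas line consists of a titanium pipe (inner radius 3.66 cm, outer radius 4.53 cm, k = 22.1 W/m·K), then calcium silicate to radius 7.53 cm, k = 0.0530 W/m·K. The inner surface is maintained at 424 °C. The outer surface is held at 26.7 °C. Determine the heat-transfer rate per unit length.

Q' = 260 W/m

Treat each layer as a resistance in series:
  R'_titanium = ln(0.0453/0.0366)/(2πk) = 0.2133/(2π·22.1) = 0.001536 m·K/W
  R'_calcium silicate = ln(0.0753/0.0453)/(2πk) = 0.5082/(2π·0.0530) = 1.526 m·K/W
ΣR = 0.001536 + 1.526 = 1.528 m·K/W
Q' = ΔT/ΣR = (424 °C − 26.7 °C)/1.528 = 260 W/m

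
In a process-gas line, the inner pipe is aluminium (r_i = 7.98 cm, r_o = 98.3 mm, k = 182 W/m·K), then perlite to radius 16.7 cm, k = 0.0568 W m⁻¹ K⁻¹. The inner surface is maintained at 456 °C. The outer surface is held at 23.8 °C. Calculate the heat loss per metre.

Resistance network (inner→outer):
  R'_aluminium = ln(0.0983/0.0798)/(2πk) = 0.2085/(2π·182) = 1.823×10^-4 m·K/W
  R'_perlite = ln(0.167/0.0983)/(2πk) = 0.5300/(2π·0.0568) = 1.485 m·K/W
ΣR = 1.823×10^-4 + 1.485 = 1.485 m·K/W
Q' = ΔT/ΣR = (456 °C − 23.8 °C)/1.485 = 291 W/m

Q' = 291 W/m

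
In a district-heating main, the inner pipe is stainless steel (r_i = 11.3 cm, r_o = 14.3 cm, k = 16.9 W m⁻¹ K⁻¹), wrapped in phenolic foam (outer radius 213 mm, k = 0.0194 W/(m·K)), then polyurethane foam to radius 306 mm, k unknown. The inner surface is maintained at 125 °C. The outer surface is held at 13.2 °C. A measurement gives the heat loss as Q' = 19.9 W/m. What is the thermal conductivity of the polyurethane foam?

k = 0.0246 W/m·K

ΣR = ΔT/Q' = |125 − 13.2|/19.9 = 5.618 m·K/W
Known resistances:
  R'_stainless steel = ln(0.143/0.113)/(2πk) = 0.2355/(2π·16.9) = 0.002217 m·K/W
  R'_phenolic foam = ln(0.213/0.143)/(2πk) = 0.3984/(2π·0.0194) = 3.269 m·K/W
R_polyurethane foam = ΣR − ΣR_known = 5.618 − 3.271 = 2.347 m·K/W
ln(r₂/r₁)/(2πk) = 2.347 ⇒ k = 0.3623/(2π·2.347) = 0.0246 W/m·K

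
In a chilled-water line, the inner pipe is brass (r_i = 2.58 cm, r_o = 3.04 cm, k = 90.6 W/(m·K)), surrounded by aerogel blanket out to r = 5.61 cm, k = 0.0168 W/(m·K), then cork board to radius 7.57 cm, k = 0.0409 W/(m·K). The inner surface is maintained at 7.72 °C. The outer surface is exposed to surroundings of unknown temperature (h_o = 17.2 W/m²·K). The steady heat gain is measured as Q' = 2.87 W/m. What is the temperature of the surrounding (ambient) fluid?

Series resistances:
  R'_brass = ln(0.0304/0.0258)/(2πk) = 0.1641/(2π·90.6) = 2.882×10^-4 m·K/W
  R'_aerogel blanket = ln(0.0561/0.0304)/(2πk) = 0.6127/(2π·0.0168) = 5.804 m·K/W
  R'_cork board = ln(0.0757/0.0561)/(2πk) = 0.2996/(2π·0.0409) = 1.166 m·K/W
  R'_conv,out = 1/(2πr h) = 1/(2π·0.0757·17.2) = 0.1222 m·K/W
ΣR = 7.093 m·K/W
ΔT = Q'·ΣR = 2.87 × 7.093 = 20.36 K
Heat flows inward, so T_out = T_in + ΔT = 7.72 + 20.36 = 28.1 °C

T_out = 28.1 °C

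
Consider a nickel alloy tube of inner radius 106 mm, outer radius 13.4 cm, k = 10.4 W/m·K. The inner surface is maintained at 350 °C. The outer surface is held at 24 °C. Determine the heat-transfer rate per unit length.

Q' = 90900 W/m

Q' = 2πk·ΔT/ln(r₂/r₁) = 2π × 10.4 × 326 / ln(0.134/0.106) = 90900 W/m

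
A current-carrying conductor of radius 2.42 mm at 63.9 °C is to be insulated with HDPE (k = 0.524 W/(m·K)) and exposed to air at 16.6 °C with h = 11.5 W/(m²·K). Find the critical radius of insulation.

r_cr = 4.56 cm

For a cylinder, r_cr = k_ins/h = 0.524/11.5 = 0.0456 m = 4.56 cm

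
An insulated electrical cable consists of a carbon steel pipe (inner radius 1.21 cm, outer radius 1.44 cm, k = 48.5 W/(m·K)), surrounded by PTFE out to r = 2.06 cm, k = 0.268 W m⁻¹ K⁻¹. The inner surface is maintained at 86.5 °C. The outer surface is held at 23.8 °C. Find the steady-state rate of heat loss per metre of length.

Treat each layer as a resistance in series:
  R'_carbon steel = ln(0.0144/0.0121)/(2πk) = 0.1740/(2π·48.5) = 5.711×10^-4 m·K/W
  R'_PTFE = ln(0.0206/0.0144)/(2πk) = 0.3581/(2π·0.268) = 0.2126 m·K/W
ΣR = 5.711×10^-4 + 0.2126 = 0.2132 m·K/W
Q' = ΔT/ΣR = (86.5 °C − 23.8 °C)/0.2132 = 294 W/m

Q' = 294 W/m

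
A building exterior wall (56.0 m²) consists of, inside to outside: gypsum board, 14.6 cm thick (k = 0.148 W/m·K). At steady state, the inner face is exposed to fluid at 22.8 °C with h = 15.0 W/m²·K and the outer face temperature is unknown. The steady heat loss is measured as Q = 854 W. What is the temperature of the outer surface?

T_out = 6.74 °C

Sum the resistances:
  R_conv,in = 1/(hA) = 1/(15.0·56.0) = 0.001190 K/W
  R_gypsum board = L/(kA) = 0.146/(0.148·56.0) = 0.01762 K/W
ΣR = 0.01881 K/W
ΔT = Q·ΣR = 854 × 0.01881 = 16.06 K
Heat flows outward, so T_out = T_in − ΔT = 22.8 − 16.06 = 6.74 °C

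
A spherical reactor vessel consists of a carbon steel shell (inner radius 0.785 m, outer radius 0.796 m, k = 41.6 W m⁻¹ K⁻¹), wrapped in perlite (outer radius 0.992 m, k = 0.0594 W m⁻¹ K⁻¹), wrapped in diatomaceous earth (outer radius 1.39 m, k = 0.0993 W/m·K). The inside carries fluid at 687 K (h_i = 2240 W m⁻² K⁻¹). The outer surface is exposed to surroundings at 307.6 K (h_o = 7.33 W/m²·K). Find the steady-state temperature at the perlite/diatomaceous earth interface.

T = 465 K

Series thermal resistances, inner to outer:
  R_conv,in = 1/(4πr²h) = 1/(4π·0.785²·2240) = 5.765×10^-5 K/W
  R_carbon steel = (1/0.785 − 1/0.796)/(4πk) = 0.01760/(4π·41.6) = 3.367×10^-5 K/W
  R_perlite = (1/0.796 − 1/0.992)/(4πk) = 0.2482/(4π·0.0594) = 0.3325 K/W
  R_diatomaceous earth = (1/0.992 − 1/1.39)/(4πk) = 0.2886/(4π·0.0993) = 0.2313 K/W
  R_conv,out = 1/(4πr²h) = 1/(4π·1.39²·7.33) = 0.005619 K/W
ΣR = 5.765×10^-5 + 3.367×10^-5 + 0.3325 + 0.2313 + 0.005619 = 0.5695 K/W
Q = ΔT/ΣR = (687 K − 307.6 K)/0.5695 = 666.2 W
From the inner boundary to the perlite/diatomaceous earth interface, ΣR_partial = 0.3326 K/W.
T_interface = T_in − Q·ΣR_partial = 687 K − (666.2)(0.3326) = 465 K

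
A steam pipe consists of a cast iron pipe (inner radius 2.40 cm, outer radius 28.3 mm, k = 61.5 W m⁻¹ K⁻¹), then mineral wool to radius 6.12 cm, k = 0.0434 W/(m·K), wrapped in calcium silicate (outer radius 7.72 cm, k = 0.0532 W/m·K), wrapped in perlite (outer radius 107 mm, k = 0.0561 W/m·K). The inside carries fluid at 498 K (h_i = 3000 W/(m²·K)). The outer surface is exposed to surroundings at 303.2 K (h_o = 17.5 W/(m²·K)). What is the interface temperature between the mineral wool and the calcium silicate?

Series thermal resistances, inner to outer:
  R'_conv,in = 1/(2πr h) = 1/(2π·0.0240·3000) = 0.002210 m·K/W
  R'_cast iron = ln(0.0283/0.0240)/(2πk) = 0.1648/(2π·61.5) = 4.265×10^-4 m·K/W
  R'_mineral wool = ln(0.0612/0.0283)/(2πk) = 0.7713/(2π·0.0434) = 2.828 m·K/W
  R'_calcium silicate = ln(0.0772/0.0612)/(2πk) = 0.2323/(2π·0.0532) = 0.6948 m·K/W
  R'_perlite = ln(0.107/0.0772)/(2πk) = 0.3264/(2π·0.0561) = 0.9261 m·K/W
  R'_conv,out = 1/(2πr h) = 1/(2π·0.107·17.5) = 0.08500 m·K/W
ΣR = 0.002210 + 4.265×10^-4 + 2.828 + 0.6948 + 0.9261 + 0.08500 = 4.537 m·K/W
Q' = ΔT/ΣR = (498 K − 303.2 K)/4.537 = 42.94 W/m
From the inner boundary to the mineral wool/calcium silicate interface, ΣR_partial = 2.831 m·K/W.
T_interface = T_in − Q'·ΣR_partial = 498 K − (42.94)(2.831) = 376 K

T = 376 K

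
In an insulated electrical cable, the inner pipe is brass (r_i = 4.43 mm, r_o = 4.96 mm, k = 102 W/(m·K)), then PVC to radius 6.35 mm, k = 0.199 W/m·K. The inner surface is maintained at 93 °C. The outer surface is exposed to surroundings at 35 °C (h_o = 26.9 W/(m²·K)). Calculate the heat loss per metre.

Series thermal resistances, inner to outer:
  R'_brass = ln(0.00496/0.00443)/(2πk) = 0.1130/(2π·102) = 1.763×10^-4 m·K/W
  R'_PVC = ln(0.00635/0.00496)/(2πk) = 0.2470/(2π·0.199) = 0.1976 m·K/W
  R'_conv,out = 1/(2πr h) = 1/(2π·0.00635·26.9) = 0.9317 m·K/W
ΣR = 1.763×10^-4 + 0.1976 + 0.9317 = 1.129 m·K/W
Q' = ΔT/ΣR = (93 °C − 35 °C)/1.129 = 51.4 W/m

Q' = 51.4 W/m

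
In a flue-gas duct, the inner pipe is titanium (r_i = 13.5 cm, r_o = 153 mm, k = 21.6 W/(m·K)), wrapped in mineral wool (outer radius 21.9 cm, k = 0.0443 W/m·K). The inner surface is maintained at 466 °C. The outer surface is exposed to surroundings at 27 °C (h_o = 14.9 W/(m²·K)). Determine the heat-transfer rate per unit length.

Resistance network (inner→outer):
  R'_titanium = ln(0.153/0.135)/(2πk) = 0.1252/(2π·21.6) = 9.222×10^-4 m·K/W
  R'_mineral wool = ln(0.219/0.153)/(2πk) = 0.3586/(2π·0.0443) = 1.288 m·K/W
  R'_conv,out = 1/(2πr h) = 1/(2π·0.219·14.9) = 0.04877 m·K/W
ΣR = 9.222×10^-4 + 1.288 + 0.04877 = 1.338 m·K/W
Q' = ΔT/ΣR = (466 °C − 27 °C)/1.338 = 328 W/m

Q' = 328 W/m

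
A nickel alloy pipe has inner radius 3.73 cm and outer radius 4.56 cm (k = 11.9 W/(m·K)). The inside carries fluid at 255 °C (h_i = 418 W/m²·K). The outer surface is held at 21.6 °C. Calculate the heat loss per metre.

Resistance network (inner→outer):
  R'_conv,in = 1/(2πr h) = 1/(2π·0.0373·418) = 0.01021 m·K/W
  R'_nickel alloy = ln(0.0456/0.0373)/(2πk) = 0.2009/(2π·11.9) = 0.002687 m·K/W
ΣR = 0.01021 + 0.002687 = 0.01290 m·K/W
Q' = ΔT/ΣR = (255 °C − 21.6 °C)/0.01290 = 18100 W/m

Q' = 18100 W/m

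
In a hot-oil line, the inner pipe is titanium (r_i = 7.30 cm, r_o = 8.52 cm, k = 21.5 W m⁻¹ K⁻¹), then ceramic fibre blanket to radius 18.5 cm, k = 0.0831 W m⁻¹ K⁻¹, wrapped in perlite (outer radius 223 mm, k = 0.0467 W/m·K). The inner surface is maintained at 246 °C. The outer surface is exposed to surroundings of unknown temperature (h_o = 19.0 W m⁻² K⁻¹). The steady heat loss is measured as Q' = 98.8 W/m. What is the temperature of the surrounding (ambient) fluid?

Sum the resistances:
  R'_titanium = ln(0.0852/0.0730)/(2πk) = 0.1545/(2π·21.5) = 0.001144 m·K/W
  R'_ceramic fibre blanket = ln(0.185/0.0852)/(2πk) = 0.7754/(2π·0.0831) = 1.485 m·K/W
  R'_perlite = ln(0.223/0.185)/(2πk) = 0.1868/(2π·0.0467) = 0.6367 m·K/W
  R'_conv,out = 1/(2πr h) = 1/(2π·0.223·19.0) = 0.03756 m·K/W
ΣR = 2.160 m·K/W
ΔT = Q'·ΣR = 98.8 × 2.160 = 213.4 K
Heat flows outward, so T_out = T_in − ΔT = 246 − 213.4 = 32.6 °C

T_out = 32.6 °C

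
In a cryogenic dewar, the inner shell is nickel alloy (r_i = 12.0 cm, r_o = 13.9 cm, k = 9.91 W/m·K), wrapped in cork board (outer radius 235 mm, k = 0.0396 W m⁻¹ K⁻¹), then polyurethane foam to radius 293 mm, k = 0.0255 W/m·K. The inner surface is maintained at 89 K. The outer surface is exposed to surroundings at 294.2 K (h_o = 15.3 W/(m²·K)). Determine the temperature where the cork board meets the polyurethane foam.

Treat each layer as a resistance in series:
  R_nickel alloy = (1/0.120 − 1/0.139)/(4πk) = 1.139/(4π·9.91) = 0.009147 K/W
  R_cork board = (1/0.139 − 1/0.235)/(4πk) = 2.939/(4π·0.0396) = 5.906 K/W
  R_polyurethane foam = (1/0.235 − 1/0.293)/(4πk) = 0.8423/(4π·0.0255) = 2.629 K/W
  R_conv,out = 1/(4πr²h) = 1/(4π·0.293²·15.3) = 0.06058 K/W
ΣR = 0.009147 + 5.906 + 2.629 + 0.06058 = 8.605 K/W
Q = ΔT/ΣR = (89 K − 294.2 K)/8.605 = -23.85 W
From the inner boundary to the cork board/polyurethane foam interface, ΣR_partial = 5.915 K/W.
T_interface = T_in − Q·ΣR_partial = 89 K − (-23.85)(5.915) = 230.1 K

T = 230.1 K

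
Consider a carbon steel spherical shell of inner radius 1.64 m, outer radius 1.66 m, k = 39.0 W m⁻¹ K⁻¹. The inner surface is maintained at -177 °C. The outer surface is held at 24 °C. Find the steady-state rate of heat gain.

Q = 4πk·ΔT/(1/r₁ − 1/r₂) = 4π × 39.0 × 201 / (1/1.64 − 1/1.66) = 1.34×10^7 W

Q = 1.34×10^7 W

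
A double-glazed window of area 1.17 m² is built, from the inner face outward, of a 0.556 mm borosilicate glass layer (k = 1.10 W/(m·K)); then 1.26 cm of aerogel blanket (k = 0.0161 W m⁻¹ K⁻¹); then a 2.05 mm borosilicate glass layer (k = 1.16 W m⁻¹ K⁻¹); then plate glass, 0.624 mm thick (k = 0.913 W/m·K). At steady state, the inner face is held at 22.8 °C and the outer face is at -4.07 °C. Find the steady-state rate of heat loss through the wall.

Resistance network (inner→outer):
  R_borosilicate glass = L/(kA) = 5.56×10^-4/(1.10·1.17) = 4.320×10^-4 K/W
  R_aerogel blanket = L/(kA) = 0.0126/(0.0161·1.17) = 0.6689 K/W
  R_borosilicate glass = L/(kA) = 0.00205/(1.16·1.17) = 0.001510 K/W
  R_plate glass = L/(kA) = 6.24×10^-4/(0.913·1.17) = 5.842×10^-4 K/W
ΣR = 4.320×10^-4 + 0.6689 + 0.001510 + 5.842×10^-4 = 0.6714 K/W
Q = ΔT/ΣR = (22.8 °C − -4.07 °C)/0.6714 = 40.0 W

Q = 40.0 W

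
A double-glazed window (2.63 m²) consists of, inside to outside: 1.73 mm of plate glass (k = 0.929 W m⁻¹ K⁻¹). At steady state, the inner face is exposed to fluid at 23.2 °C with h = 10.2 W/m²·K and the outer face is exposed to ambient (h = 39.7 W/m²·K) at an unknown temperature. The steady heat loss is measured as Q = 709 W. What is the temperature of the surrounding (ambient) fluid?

Sum the resistances:
  R_conv,in = 1/(hA) = 1/(10.2·2.63) = 0.03728 K/W
  R_plate glass = L/(kA) = 0.00173/(0.929·2.63) = 7.081×10^-4 K/W
  R_conv,out = 1/(hA) = 1/(39.7·2.63) = 0.009578 K/W
ΣR = 0.04756 K/W
ΔT = Q·ΣR = 709 × 0.04756 = 33.72 K
Heat flows outward, so T_out = T_in − ΔT = 23.2 − 33.72 = -10.5 °C

T_out = -10.5 °C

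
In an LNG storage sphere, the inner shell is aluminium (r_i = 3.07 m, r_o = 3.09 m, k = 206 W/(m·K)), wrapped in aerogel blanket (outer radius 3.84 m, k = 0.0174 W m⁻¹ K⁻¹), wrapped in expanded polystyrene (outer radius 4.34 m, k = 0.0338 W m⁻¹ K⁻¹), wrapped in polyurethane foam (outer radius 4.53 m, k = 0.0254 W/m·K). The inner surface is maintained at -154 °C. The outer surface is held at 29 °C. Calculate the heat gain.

Q = 469 W

Series thermal resistances, inner to outer:
  R_aluminium = (1/3.07 − 1/3.09)/(4πk) = 0.002108/(4π·206) = 8.144×10^-7 K/W
  R_aerogel blanket = (1/3.09 − 1/3.84)/(4πk) = 0.06321/(4π·0.0174) = 0.2891 K/W
  R_expanded polystyrene = (1/3.84 − 1/4.34)/(4πk) = 0.03000/(4π·0.0338) = 0.07064 K/W
  R_polyurethane foam = (1/4.34 − 1/4.53)/(4πk) = 0.009664/(4π·0.0254) = 0.03028 K/W
ΣR = 8.144×10^-7 + 0.2891 + 0.07064 + 0.03028 = 0.3900 K/W
Q = ΔT/ΣR = (-154 °C − 29 °C)/0.3900 = -469 W
(Negative Q ⇒ heat flows inward; heat gain = 469 W.)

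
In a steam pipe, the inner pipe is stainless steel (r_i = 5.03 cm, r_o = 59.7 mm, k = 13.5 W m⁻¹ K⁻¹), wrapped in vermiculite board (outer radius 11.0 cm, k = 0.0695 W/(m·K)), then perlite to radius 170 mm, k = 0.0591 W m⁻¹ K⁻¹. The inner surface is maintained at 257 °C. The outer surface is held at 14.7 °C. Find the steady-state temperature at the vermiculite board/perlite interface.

Treat each layer as a resistance in series:
  R'_stainless steel = ln(0.0597/0.0503)/(2πk) = 0.1713/(2π·13.5) = 0.002020 m·K/W
  R'_vermiculite board = ln(0.110/0.0597)/(2πk) = 0.6111/(2π·0.0695) = 1.400 m·K/W
  R'_perlite = ln(0.170/0.110)/(2πk) = 0.4353/(2π·0.0591) = 1.172 m·K/W
ΣR = 0.002020 + 1.400 + 1.172 = 2.574 m·K/W
Q' = ΔT/ΣR = (257 °C − 14.7 °C)/2.574 = 94.13 W/m
From the inner boundary to the vermiculite board/perlite interface, ΣR_partial = 1.402 m·K/W.
T_interface = T_in − Q'·ΣR_partial = 257 °C − (94.13)(1.402) = 125 °C

T = 125 °C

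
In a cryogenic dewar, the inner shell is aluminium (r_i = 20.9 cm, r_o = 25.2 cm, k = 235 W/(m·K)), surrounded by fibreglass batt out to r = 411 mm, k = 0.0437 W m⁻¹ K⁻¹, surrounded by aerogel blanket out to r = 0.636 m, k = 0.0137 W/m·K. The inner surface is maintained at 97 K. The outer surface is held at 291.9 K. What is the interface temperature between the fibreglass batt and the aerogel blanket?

T = 167 K

Series thermal resistances, inner to outer:
  R_aluminium = (1/0.209 − 1/0.252)/(4πk) = 0.8164/(4π·235) = 2.765×10^-4 K/W
  R_fibreglass batt = (1/0.252 − 1/0.411)/(4πk) = 1.535/(4π·0.0437) = 2.796 K/W
  R_aerogel blanket = (1/0.411 − 1/0.636)/(4πk) = 0.8608/(4π·0.0137) = 5.000 K/W
ΣR = 2.765×10^-4 + 2.796 + 5.000 = 7.796 K/W
Q = ΔT/ΣR = (97 K − 291.9 K)/7.796 = -25.00 W
From the inner boundary to the fibreglass batt/aerogel blanket interface, ΣR_partial = 2.796 K/W.
T_interface = T_in − Q·ΣR_partial = 97 K − (-25.00)(2.796) = 167 K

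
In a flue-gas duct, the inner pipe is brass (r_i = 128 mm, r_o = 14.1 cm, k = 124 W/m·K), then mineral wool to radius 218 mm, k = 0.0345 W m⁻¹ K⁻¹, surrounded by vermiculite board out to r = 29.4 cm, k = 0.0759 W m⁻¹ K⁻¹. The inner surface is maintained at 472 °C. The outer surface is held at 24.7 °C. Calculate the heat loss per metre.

Resistance network (inner→outer):
  R'_brass = ln(0.141/0.128)/(2πk) = 0.09673/(2π·124) = 1.242×10^-4 m·K/W
  R'_mineral wool = ln(0.218/0.141)/(2πk) = 0.4357/(2π·0.0345) = 2.010 m·K/W
  R'_vermiculite board = ln(0.294/0.218)/(2πk) = 0.2991/(2π·0.0759) = 0.6272 m·K/W
ΣR = 1.242×10^-4 + 2.010 + 0.6272 = 2.637 m·K/W
Q' = ΔT/ΣR = (472 °C − 24.7 °C)/2.637 = 170 W/m

Q' = 170 W/m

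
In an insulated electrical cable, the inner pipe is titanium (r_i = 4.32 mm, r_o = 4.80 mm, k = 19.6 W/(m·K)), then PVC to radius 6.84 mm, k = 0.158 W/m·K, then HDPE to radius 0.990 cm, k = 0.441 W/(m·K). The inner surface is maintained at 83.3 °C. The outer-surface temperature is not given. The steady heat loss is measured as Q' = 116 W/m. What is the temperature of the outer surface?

Series resistances:
  R'_titanium = ln(0.00480/0.00432)/(2πk) = 0.1054/(2π·19.6) = 8.555×10^-4 m·K/W
  R'_PVC = ln(0.00684/0.00480)/(2πk) = 0.3542/(2π·0.158) = 0.3568 m·K/W
  R'_HDPE = ln(0.00990/0.00684)/(2πk) = 0.3697/(2π·0.441) = 0.1334 m·K/W
ΣR = 0.4911 m·K/W
ΔT = Q'·ΣR = 116 × 0.4911 = 56.97 K
Heat flows outward, so T_out = T_in − ΔT = 83.3 − 56.97 = 26.3 °C

T_out = 26.3 °C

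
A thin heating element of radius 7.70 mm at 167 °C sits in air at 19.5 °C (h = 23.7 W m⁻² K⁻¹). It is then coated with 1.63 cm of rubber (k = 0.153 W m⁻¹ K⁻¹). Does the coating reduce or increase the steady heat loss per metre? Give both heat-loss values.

reduces: 169 → 101 W/m

Critical radius for a cylinder: r_cr = k/h = 0.00646 m = 0.646 cm.
Outer radius after coating: r₂ = 0.00770 + 0.0163 = 0.02400 m.
Since r₁ ≥ r_cr, any added insulation reduces the heat loss.
Bare: R = 1/(2πr₁h) = 0.8721 m·K/W; Q = 147.5/0.8721 = 169 W/m.
Coated: R = R_cond + R_conv = 1.462 m·K/W; Q = 147.5/1.462 = 101 W/m.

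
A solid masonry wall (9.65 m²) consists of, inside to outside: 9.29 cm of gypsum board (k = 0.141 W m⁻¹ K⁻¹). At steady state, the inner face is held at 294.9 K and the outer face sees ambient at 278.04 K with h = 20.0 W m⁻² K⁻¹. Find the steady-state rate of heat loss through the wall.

Q = 230 W

Treat each layer as a resistance in series:
  R_gypsum board = L/(kA) = 0.0929/(0.141·9.65) = 0.06828 K/W
  R_conv,out = 1/(hA) = 1/(20.0·9.65) = 0.005181 K/W
ΣR = 0.06828 + 0.005181 = 0.07346 K/W
Q = ΔT/ΣR = (294.9 K − 278.04 K)/0.07346 = 230 W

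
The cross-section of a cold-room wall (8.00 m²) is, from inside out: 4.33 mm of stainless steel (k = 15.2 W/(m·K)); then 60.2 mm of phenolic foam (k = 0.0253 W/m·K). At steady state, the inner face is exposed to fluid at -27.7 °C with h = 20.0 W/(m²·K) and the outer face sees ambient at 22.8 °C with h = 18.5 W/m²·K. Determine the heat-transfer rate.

Series thermal resistances, inner to outer:
  R_conv,in = 1/(hA) = 1/(20.0·8.00) = 0.006250 K/W
  R_stainless steel = L/(kA) = 0.00433/(15.2·8.00) = 3.561×10^-5 K/W
  R_phenolic foam = L/(kA) = 0.0602/(0.0253·8.00) = 0.2974 K/W
  R_conv,out = 1/(hA) = 1/(18.5·8.00) = 0.006757 K/W
ΣR = 0.006250 + 3.561×10^-5 + 0.2974 + 0.006757 = 0.3104 K/W
Q = ΔT/ΣR = (-27.7 °C − 22.8 °C)/0.3104 = -163 W
(Negative Q ⇒ heat flows inward; heat gain = 163 W.)

Q = 163 W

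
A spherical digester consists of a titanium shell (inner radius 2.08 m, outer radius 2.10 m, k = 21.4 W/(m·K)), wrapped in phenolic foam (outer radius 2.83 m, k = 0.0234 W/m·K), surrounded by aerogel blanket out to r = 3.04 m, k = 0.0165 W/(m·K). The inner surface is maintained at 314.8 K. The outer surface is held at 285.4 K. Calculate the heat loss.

Treat each layer as a resistance in series:
  R_titanium = (1/2.08 − 1/2.10)/(4πk) = 0.004579/(4π·21.4) = 1.703×10^-5 K/W
  R_phenolic foam = (1/2.10 − 1/2.83)/(4πk) = 0.1228/(4π·0.0234) = 0.4177 K/W
  R_aerogel blanket = (1/2.83 − 1/3.04)/(4πk) = 0.02441/(4π·0.0165) = 0.1177 K/W
ΣR = 1.703×10^-5 + 0.4177 + 0.1177 = 0.5354 K/W
Q = ΔT/ΣR = (314.8 K − 285.4 K)/0.5354 = 54.9 W

Q = 54.9 W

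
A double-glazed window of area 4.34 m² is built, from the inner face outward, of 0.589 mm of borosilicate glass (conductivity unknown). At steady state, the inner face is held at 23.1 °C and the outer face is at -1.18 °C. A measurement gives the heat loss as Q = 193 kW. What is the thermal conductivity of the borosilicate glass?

k = 1.08 W/m·K

ΣR = ΔT/Q = |23.1 − -1.18|/1.93×10^5 = 1.258×10^-4 K/W
L/(kA) = 1.258×10^-4 ⇒ k = 5.89×10^-4/(1.258×10^-4·4.34) = 1.08 W/m·K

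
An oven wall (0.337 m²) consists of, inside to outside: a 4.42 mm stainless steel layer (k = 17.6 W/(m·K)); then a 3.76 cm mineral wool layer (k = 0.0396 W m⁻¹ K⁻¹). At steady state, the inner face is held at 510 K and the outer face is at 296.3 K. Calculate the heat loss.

Q = 75.8 W

Resistance network (inner→outer):
  R_stainless steel = L/(kA) = 0.00442/(17.6·0.337) = 7.452×10^-4 K/W
  R_mineral wool = L/(kA) = 0.0376/(0.0396·0.337) = 2.817 K/W
ΣR = 7.452×10^-4 + 2.817 = 2.818 K/W
Q = ΔT/ΣR = (510 K − 296.3 K)/2.818 = 75.8 W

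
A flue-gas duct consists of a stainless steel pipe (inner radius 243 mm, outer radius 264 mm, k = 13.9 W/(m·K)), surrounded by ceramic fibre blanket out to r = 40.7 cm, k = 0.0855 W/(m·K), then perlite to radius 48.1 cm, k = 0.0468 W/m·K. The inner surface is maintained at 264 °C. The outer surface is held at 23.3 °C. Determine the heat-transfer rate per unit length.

Resistance network (inner→outer):
  R'_stainless steel = ln(0.264/0.243)/(2πk) = 0.08289/(2π·13.9) = 9.491×10^-4 m·K/W
  R'_ceramic fibre blanket = ln(0.407/0.264)/(2πk) = 0.4329/(2π·0.0855) = 0.8058 m·K/W
  R'_perlite = ln(0.481/0.407)/(2πk) = 0.1671/(2π·0.0468) = 0.5681 m·K/W
ΣR = 9.491×10^-4 + 0.8058 + 0.5681 = 1.375 m·K/W
Q' = ΔT/ΣR = (264 °C − 23.3 °C)/1.375 = 175 W/m

Q' = 175 W/m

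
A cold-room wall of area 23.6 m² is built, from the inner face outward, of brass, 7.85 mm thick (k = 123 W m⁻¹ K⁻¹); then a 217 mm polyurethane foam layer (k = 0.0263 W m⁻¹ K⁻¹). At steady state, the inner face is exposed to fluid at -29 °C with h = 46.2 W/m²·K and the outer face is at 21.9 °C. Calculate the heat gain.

Treat each layer as a resistance in series:
  R_conv,in = 1/(hA) = 1/(46.2·23.6) = 9.172×10^-4 K/W
  R_brass = L/(kA) = 0.00785/(123·23.6) = 2.704×10^-6 K/W
  R_polyurethane foam = L/(kA) = 0.217/(0.0263·23.6) = 0.3496 K/W
ΣR = 9.172×10^-4 + 2.704×10^-6 + 0.3496 = 0.3505 K/W
Q = ΔT/ΣR = (-29 °C − 21.9 °C)/0.3505 = -145 W
(Negative Q ⇒ heat flows inward; heat gain = 145 W.)

Q = 145 W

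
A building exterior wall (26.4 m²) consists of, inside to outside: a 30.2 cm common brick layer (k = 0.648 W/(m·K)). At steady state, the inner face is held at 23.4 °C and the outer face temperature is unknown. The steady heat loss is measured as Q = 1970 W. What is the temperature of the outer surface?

Sum the resistances:
  R_common brick = L/(kA) = 0.302/(0.648·26.4) = 0.01765 K/W
ΣR = 0.01765 K/W
ΔT = Q·ΣR = 1970 × 0.01765 = 34.77 K
Heat flows outward, so T_out = T_in − ΔT = 23.4 − 34.77 = -11.4 °C

T_out = -11.4 °C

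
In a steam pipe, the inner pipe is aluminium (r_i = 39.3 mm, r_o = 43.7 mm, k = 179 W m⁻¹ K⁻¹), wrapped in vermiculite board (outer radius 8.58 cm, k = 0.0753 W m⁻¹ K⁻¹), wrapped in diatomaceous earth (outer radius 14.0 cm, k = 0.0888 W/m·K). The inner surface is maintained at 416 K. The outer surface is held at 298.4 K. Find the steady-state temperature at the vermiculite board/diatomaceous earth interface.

Resistance network (inner→outer):
  R'_aluminium = ln(0.0437/0.0393)/(2πk) = 0.1061/(2π·179) = 9.436×10^-5 m·K/W
  R'_vermiculite board = ln(0.0858/0.0437)/(2πk) = 0.6747/(2π·0.0753) = 1.426 m·K/W
  R'_diatomaceous earth = ln(0.140/0.0858)/(2πk) = 0.4896/(2π·0.0888) = 0.8775 m·K/W
ΣR = 9.436×10^-5 + 1.426 + 0.8775 = 2.304 m·K/W
Q' = ΔT/ΣR = (416 K − 298.4 K)/2.304 = 51.04 W/m
From the inner boundary to the vermiculite board/diatomaceous earth interface, ΣR_partial = 1.426 m·K/W.
T_interface = T_in − Q'·ΣR_partial = 416 K − (51.04)(1.426) = 343.2 K

T = 343.2 K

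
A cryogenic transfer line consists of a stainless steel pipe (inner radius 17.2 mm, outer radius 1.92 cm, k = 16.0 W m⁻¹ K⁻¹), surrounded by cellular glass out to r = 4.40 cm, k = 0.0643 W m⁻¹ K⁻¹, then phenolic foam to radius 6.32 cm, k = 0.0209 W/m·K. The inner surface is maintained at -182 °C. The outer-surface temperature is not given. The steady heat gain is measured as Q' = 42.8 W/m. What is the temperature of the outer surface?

Sum the resistances:
  R'_stainless steel = ln(0.0192/0.0172)/(2πk) = 0.1100/(2π·16.0) = 0.001094 m·K/W
  R'_cellular glass = ln(0.0440/0.0192)/(2πk) = 0.8293/(2π·0.0643) = 2.053 m·K/W
  R'_phenolic foam = ln(0.0632/0.0440)/(2πk) = 0.3621/(2π·0.0209) = 2.758 m·K/W
ΣR = 4.811 m·K/W
ΔT = Q'·ΣR = 42.8 × 4.811 = 205.9 K
Heat flows inward, so T_out = T_in + ΔT = -182 + 205.9 = 23.9 °C

T_out = 23.9 °C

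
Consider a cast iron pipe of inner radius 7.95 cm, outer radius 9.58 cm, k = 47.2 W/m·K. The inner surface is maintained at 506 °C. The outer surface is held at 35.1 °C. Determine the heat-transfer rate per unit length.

Q' = 2πk·ΔT/ln(r₂/r₁) = 2π × 47.2 × 470.9 / ln(0.0958/0.0795) = 7.49×10^5 W/m

Q' = 749 kW/m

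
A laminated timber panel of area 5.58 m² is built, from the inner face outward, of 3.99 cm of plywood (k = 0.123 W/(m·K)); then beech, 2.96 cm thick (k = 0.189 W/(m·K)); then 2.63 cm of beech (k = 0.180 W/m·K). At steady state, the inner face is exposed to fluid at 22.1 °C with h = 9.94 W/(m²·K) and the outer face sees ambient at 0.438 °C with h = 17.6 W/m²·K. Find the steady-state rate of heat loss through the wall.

Q = 154 W

Treat each layer as a resistance in series:
  R_conv,in = 1/(hA) = 1/(9.94·5.58) = 0.01803 K/W
  R_plywood = L/(kA) = 0.0399/(0.123·5.58) = 0.05813 K/W
  R_beech = L/(kA) = 0.0296/(0.189·5.58) = 0.02807 K/W
  R_beech = L/(kA) = 0.0263/(0.180·5.58) = 0.02618 K/W
  R_conv,out = 1/(hA) = 1/(17.6·5.58) = 0.01018 K/W
ΣR = 0.01803 + 0.05813 + 0.02807 + 0.02618 + 0.01018 = 0.1406 K/W
Q = ΔT/ΣR = (22.1 °C − 0.438 °C)/0.1406 = 154 W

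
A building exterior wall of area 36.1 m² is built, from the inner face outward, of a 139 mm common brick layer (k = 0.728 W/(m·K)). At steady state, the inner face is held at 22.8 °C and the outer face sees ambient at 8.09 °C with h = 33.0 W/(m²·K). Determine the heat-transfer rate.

Series thermal resistances, inner to outer:
  R_common brick = L/(kA) = 0.139/(0.728·36.1) = 0.005289 K/W
  R_conv,out = 1/(hA) = 1/(33.0·36.1) = 8.394×10^-4 K/W
ΣR = 0.005289 + 8.394×10^-4 = 0.006128 K/W
Q = ΔT/ΣR = (22.8 °C − 8.09 °C)/0.006128 = 2400 W

Q = 2.40 kW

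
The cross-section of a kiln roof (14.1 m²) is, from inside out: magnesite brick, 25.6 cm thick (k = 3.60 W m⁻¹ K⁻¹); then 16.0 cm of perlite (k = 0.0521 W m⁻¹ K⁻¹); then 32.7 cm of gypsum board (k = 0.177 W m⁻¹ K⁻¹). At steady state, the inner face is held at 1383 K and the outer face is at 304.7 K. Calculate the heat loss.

Q = 3.05 kW

Resistance network (inner→outer):
  R_magnesite brick = L/(kA) = 0.256/(3.60·14.1) = 0.005043 K/W
  R_perlite = L/(kA) = 0.160/(0.0521·14.1) = 0.2178 K/W
  R_gypsum board = L/(kA) = 0.327/(0.177·14.1) = 0.1310 K/W
ΣR = 0.005043 + 0.2178 + 0.1310 = 0.3538 K/W
Q = ΔT/ΣR = (1383 K − 304.7 K)/0.3538 = 3050 W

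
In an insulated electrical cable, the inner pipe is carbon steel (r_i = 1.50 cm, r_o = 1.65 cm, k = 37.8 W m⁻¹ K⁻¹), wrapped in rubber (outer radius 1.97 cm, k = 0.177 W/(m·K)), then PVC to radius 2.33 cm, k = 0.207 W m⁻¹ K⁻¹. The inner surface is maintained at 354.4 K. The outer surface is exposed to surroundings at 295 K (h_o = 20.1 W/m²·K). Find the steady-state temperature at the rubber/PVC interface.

Resistance network (inner→outer):
  R'_carbon steel = ln(0.0165/0.0150)/(2πk) = 0.09531/(2π·37.8) = 4.013×10^-4 m·K/W
  R'_rubber = ln(0.0197/0.0165)/(2πk) = 0.1773/(2π·0.177) = 0.1594 m·K/W
  R'_PVC = ln(0.0233/0.0197)/(2πk) = 0.1678/(2π·0.207) = 0.1290 m·K/W
  R'_conv,out = 1/(2πr h) = 1/(2π·0.0233·20.1) = 0.3398 m·K/W
ΣR = 4.013×10^-4 + 0.1594 + 0.1290 + 0.3398 = 0.6286 m·K/W
Q' = ΔT/ΣR = (354.4 K − 295 K)/0.6286 = 94.50 W/m
From the inner boundary to the rubber/PVC interface, ΣR_partial = 0.1598 m·K/W.
T_interface = T_in − Q'·ΣR_partial = 354.4 K − (94.50)(0.1598) = 339.3 K

T = 339.3 K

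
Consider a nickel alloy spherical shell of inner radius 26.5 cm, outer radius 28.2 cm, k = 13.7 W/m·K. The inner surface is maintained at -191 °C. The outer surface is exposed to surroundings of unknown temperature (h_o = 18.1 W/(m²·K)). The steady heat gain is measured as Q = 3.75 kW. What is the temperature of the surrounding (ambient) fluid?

T_out = 21.3 °C

Series resistances:
  R_nickel alloy = (1/0.265 − 1/0.282)/(4πk) = 0.2275/(4π·13.7) = 0.001321 K/W
  R_conv,out = 1/(4πr²h) = 1/(4π·0.282²·18.1) = 0.05529 K/W
ΣR = 0.05661 K/W
ΔT = Q·ΣR = 3750 × 0.05661 = 212.3 K
Heat flows inward, so T_out = T_in + ΔT = -191 + 212.3 = 21.3 °C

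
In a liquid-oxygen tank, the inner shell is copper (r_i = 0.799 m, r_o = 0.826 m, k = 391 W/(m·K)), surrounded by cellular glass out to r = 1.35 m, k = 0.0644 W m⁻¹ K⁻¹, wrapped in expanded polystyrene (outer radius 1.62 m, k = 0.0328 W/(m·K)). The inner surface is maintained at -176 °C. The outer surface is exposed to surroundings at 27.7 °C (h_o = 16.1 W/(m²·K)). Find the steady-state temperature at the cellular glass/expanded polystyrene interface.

Series thermal resistances, inner to outer:
  R_copper = (1/0.799 − 1/0.826)/(4πk) = 0.04091/(4π·391) = 8.326×10^-6 K/W
  R_cellular glass = (1/0.826 − 1/1.35)/(4πk) = 0.4699/(4π·0.0644) = 0.5807 K/W
  R_expanded polystyrene = (1/1.35 − 1/1.62)/(4πk) = 0.1235/(4π·0.0328) = 0.2995 K/W
  R_conv,out = 1/(4πr²h) = 1/(4π·1.62²·16.1) = 0.001883 K/W
ΣR = 8.326×10^-6 + 0.5807 + 0.2995 + 0.001883 = 0.8821 K/W
Q = ΔT/ΣR = (-176 °C − 27.7 °C)/0.8821 = -230.9 W
From the inner boundary to the cellular glass/expanded polystyrene interface, ΣR_partial = 0.5807 K/W.
T_interface = T_in − Q·ΣR_partial = -176 °C − (-230.9)(0.5807) = -41.9 °C

T = -41.9 °C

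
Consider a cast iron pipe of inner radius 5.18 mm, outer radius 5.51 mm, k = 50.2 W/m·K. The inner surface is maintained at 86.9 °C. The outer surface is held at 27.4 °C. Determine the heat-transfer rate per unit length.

Q' = 304 kW/m

Q' = 2πk·ΔT/ln(r₂/r₁) = 2π × 50.2 × 59.5 / ln(0.00551/0.00518) = 3.04×10^5 W/m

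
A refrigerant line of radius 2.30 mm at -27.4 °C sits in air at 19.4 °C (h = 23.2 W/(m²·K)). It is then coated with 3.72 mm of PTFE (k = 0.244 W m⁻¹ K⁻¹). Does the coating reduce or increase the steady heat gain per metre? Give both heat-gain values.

increases: 15.7 → 26.5 W/m

Critical radius for a cylinder: r_cr = k/h = 0.0105 m = 1.05 cm.
Outer radius after coating: r₂ = 0.00230 + 0.00372 = 0.00602 m.
Since r₁ < r_cr and r₂ ≤ r_cr, the coating moves toward the maximum at r_cr — heat gain rises.
Bare: R = 1/(2πr₁h) = 2.983 m·K/W; Q = 46.8/2.983 = 15.7 W/m.
Coated: R = R_cond + R_conv = 1.767 m·K/W; Q = 46.8/1.767 = 26.5 W/m.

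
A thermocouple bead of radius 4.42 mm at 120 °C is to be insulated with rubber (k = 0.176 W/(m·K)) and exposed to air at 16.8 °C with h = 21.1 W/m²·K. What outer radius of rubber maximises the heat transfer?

r_cr = 1.67 cm

For a sphere, r_cr = 2k_ins/h = 2·0.176/21.1 = 0.0167 m = 1.67 cm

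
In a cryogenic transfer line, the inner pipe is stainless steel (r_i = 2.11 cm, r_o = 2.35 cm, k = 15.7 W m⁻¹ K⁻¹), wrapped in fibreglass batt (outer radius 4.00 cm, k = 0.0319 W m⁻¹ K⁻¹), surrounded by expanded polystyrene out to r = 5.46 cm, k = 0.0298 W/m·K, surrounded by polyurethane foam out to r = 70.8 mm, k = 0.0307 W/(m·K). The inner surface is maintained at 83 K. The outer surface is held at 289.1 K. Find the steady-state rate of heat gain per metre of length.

Resistance network (inner→outer):
  R'_stainless steel = ln(0.0235/0.0211)/(2πk) = 0.1077/(2π·15.7) = 0.001092 m·K/W
  R'_fibreglass batt = ln(0.0400/0.0235)/(2πk) = 0.5319/(2π·0.0319) = 2.654 m·K/W
  R'_expanded polystyrene = ln(0.0546/0.0400)/(2πk) = 0.3112/(2π·0.0298) = 1.662 m·K/W
  R'_polyurethane foam = ln(0.0708/0.0546)/(2πk) = 0.2598/(2π·0.0307) = 1.347 m·K/W
ΣR = 0.001092 + 2.654 + 1.662 + 1.347 = 5.664 m·K/W
Q' = ΔT/ΣR = (83 K − 289.1 K)/5.664 = -36.4 W/m
(Negative Q' ⇒ heat flows inward; heat gain = 36.4 W/m.)

Q' = 36.4 W/m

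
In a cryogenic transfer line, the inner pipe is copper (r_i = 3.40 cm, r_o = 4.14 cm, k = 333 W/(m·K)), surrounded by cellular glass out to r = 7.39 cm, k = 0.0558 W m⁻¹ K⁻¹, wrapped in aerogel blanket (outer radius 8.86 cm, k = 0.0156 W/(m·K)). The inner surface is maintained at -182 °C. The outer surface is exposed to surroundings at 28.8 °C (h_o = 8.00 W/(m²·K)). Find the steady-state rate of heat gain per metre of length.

Q' = 56.5 W/m

Series thermal resistances, inner to outer:
  R'_copper = ln(0.0414/0.0340)/(2πk) = 0.1969/(2π·333) = 9.412×10^-5 m·K/W
  R'_cellular glass = ln(0.0739/0.0414)/(2πk) = 0.5794/(2π·0.0558) = 1.653 m·K/W
  R'_aerogel blanket = ln(0.0886/0.0739)/(2πk) = 0.1814/(2π·0.0156) = 1.851 m·K/W
  R'_conv,out = 1/(2πr h) = 1/(2π·0.0886·8.00) = 0.2245 m·K/W
ΣR = 9.412×10^-5 + 1.653 + 1.851 + 0.2245 = 3.729 m·K/W
Q' = ΔT/ΣR = (-182 °C − 28.8 °C)/3.729 = -56.5 W/m
(Negative Q' ⇒ heat flows inward; heat gain = 56.5 W/m.)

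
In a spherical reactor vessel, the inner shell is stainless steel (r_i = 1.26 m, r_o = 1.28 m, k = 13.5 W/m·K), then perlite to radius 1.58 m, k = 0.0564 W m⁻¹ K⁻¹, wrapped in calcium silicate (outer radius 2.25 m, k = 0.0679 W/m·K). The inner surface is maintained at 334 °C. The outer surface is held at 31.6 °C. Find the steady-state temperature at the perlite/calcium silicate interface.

Resistance network (inner→outer):
  R_stainless steel = (1/1.26 − 1/1.28)/(4πk) = 0.01240/(4π·13.5) = 7.310×10^-5 K/W
  R_perlite = (1/1.28 − 1/1.58)/(4πk) = 0.1483/(4π·0.0564) = 0.2093 K/W
  R_calcium silicate = (1/1.58 − 1/2.25)/(4πk) = 0.1885/(4π·0.0679) = 0.2209 K/W
ΣR = 7.310×10^-5 + 0.2093 + 0.2209 = 0.4303 K/W
Q = ΔT/ΣR = (334 °C − 31.6 °C)/0.4303 = 702.8 W
From the inner boundary to the perlite/calcium silicate interface, ΣR_partial = 0.2094 K/W.
T_interface = T_in − Q·ΣR_partial = 334 °C − (702.8)(0.2094) = 187 °C

T = 187 °C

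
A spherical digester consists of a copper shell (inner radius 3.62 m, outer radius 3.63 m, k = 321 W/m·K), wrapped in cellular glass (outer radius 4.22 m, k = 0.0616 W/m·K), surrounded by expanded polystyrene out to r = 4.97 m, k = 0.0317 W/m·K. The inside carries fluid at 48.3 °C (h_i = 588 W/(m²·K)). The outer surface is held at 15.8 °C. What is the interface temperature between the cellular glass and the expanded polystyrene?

Treat each layer as a resistance in series:
  R_conv,in = 1/(4πr²h) = 1/(4π·3.62²·588) = 1.033×10^-5 K/W
  R_copper = (1/3.62 − 1/3.63)/(4πk) = 7.610×10^-4/(4π·321) = 1.887×10^-7 K/W
  R_cellular glass = (1/3.63 − 1/4.22)/(4πk) = 0.03852/(4π·0.0616) = 0.04976 K/W
  R_expanded polystyrene = (1/4.22 − 1/4.97)/(4πk) = 0.03576/(4π·0.0317) = 0.08977 K/W
ΣR = 1.033×10^-5 + 1.887×10^-7 + 0.04976 + 0.08977 = 0.1395 K/W
Q = ΔT/ΣR = (48.3 °C − 15.8 °C)/0.1395 = 233.0 W
From the inner boundary to the cellular glass/expanded polystyrene interface, ΣR_partial = 0.04977 K/W.
T_interface = T_in − Q·ΣR_partial = 48.3 °C − (233.0)(0.04977) = 36.7 °C

T = 36.7 °C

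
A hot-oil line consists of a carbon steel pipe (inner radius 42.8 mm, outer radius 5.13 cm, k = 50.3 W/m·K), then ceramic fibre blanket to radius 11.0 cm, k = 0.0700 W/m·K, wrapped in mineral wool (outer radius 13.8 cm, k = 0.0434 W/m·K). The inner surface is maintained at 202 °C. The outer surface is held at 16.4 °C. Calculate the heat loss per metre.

Treat each layer as a resistance in series:
  R'_carbon steel = ln(0.0513/0.0428)/(2πk) = 0.1812/(2π·50.3) = 5.732×10^-4 m·K/W
  R'_ceramic fibre blanket = ln(0.110/0.0513)/(2πk) = 0.7628/(2π·0.0700) = 1.734 m·K/W
  R'_mineral wool = ln(0.138/0.110)/(2πk) = 0.2268/(2π·0.0434) = 0.8316 m·K/W
ΣR = 5.732×10^-4 + 1.734 + 0.8316 = 2.566 m·K/W
Q' = ΔT/ΣR = (202 °C − 16.4 °C)/2.566 = 72.3 W/m

Q' = 72.3 W/m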